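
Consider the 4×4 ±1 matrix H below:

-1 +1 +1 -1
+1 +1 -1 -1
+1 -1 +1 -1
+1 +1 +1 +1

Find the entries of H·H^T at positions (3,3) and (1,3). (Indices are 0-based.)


Row 1 of H: [1, 1, -1, -1].
Row 3 of H: [1, 1, 1, 1].
(H·H^T)[3][3] = Σ_j H[3][j]·H[3][j] = (1)² + (1)² + (1)² + (1)² = 1 + 1 + 1 + 1 = 4.
(H·H^T)[1][3] = Σ_j H[1][j]·H[3][j] = (1)·(1) + (1)·(1) + (-1)·(1) + (-1)·(1) = 1 + 1 + -1 + -1 = 0.
So rows 1 and 3 are orthogonal; the diagonal entry equals n = 4.

(3,3) entry = 4; (1,3) entry = 0.


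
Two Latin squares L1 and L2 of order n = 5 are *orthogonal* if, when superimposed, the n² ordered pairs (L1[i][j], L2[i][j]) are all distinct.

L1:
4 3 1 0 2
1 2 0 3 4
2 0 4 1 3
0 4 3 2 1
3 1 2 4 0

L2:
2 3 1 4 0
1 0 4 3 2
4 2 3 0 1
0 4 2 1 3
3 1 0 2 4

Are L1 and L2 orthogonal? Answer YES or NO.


Form the n² = 25 superimposed pairs (L1[i][j], L2[i][j]), row by row (rows and columns indexed from 0):
row 0: (4,2) (3,3) (1,1) (0,4) (2,0)
row 1: (1,1) (2,0) (0,4) (3,3) (4,2)
row 2: (2,4) (0,2) (4,3) (1,0) (3,1)
row 3: (0,0) (4,4) (3,2) (2,1) (1,3)
row 4: (3,3) (1,1) (2,0) (4,2) (0,4)
Orthogonality requires all 25 pairs distinct.
But the pair (1,1) repeats: cell (0,2) has L1 = 1, L2 = 1, and cell (1,0) has L1 = 1, L2 = 1.
A repeated pair means some other pair never occurs (only 15 distinct pairs out of 25), so the squares are not orthogonal.
Conclusion: NO.

NO


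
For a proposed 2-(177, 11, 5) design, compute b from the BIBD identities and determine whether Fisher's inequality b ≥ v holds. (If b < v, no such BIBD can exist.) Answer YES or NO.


r = λ(v − 1)/(k − 1) = 5·176/10 = 88.
b = vr/k = 177·88/11 = 1416.
Fisher's inequality: b ≥ v ⇔ 1416 ≥ 177? YES.

YES


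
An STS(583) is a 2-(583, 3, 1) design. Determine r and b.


An STS(v) is a 2-(v, 3, 1) BIBD: block size k = 3, λ = 1.
Replication: r(k − 1) = λ(v − 1) ⇒ r·2 = 583 − 1 = 582 ⇒ r = 291.
Block count: bk = vr ⇒ b·3 = 583·291 = 169653 ⇒ b = 56551.
(Check via b = v(v − 1)/6 = 583·582/6 = 339306/6 = 56551.)

r = 291, b = 56551.


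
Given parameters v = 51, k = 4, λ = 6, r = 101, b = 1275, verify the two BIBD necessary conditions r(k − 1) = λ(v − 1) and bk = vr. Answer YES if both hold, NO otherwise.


Condition (i): r(k − 1) = 101·3 = 303; λ(v − 1) = 6·50 = 300. Match? NO.
Condition (ii): bk = 1275·4 = 5100; vr = 51·101 = 5151. Match? NO.
Both conditions hold? NO.

NO


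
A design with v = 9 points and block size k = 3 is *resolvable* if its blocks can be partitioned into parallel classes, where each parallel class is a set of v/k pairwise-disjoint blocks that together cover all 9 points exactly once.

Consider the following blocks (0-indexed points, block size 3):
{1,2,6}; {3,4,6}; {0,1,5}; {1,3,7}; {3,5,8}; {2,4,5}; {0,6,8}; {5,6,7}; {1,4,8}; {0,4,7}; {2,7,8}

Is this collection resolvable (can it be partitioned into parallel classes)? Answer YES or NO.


v = 9, block size k = 3, number of blocks = 11.
For resolvability, blocks must partition into parallel classes of size v/k = 3.
Total blocks must therefore be a multiple of 3: 11 = 3·3 + 2 ⇒ not divisible ✗.
Resolvable? NO.

NO


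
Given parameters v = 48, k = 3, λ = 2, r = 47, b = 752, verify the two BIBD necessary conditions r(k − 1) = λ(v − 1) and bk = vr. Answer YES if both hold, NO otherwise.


Condition (i): r(k − 1) = 47·2 = 94; λ(v − 1) = 2·47 = 94. Match? YES.
Condition (ii): bk = 752·3 = 2256; vr = 48·47 = 2256. Match? YES.
Both conditions hold? YES.

YES


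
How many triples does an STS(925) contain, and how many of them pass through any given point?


An STS(v) is a 2-(v, 3, 1) BIBD: block size k = 3, λ = 1.
Replication: r(k − 1) = λ(v − 1) ⇒ r·2 = 925 − 1 = 924 ⇒ r = 462.
Block count: b = v(v − 1)/6 = 925·924/6 = 854700/6 = 142450.
(Check via bk = vr: 142450·3 = 427350 = 925·462 = 427350 ✓.)

r = 462, b = 142450.


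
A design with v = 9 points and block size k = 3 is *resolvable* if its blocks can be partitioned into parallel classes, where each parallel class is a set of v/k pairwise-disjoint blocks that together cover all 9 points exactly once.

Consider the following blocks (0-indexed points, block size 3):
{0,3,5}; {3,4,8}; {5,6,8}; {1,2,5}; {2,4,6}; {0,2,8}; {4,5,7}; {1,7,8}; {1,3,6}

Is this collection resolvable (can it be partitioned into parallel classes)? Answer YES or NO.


v = 9, block size k = 3, number of blocks = 9.
For resolvability, blocks must partition into parallel classes of size v/k = 3.
Total blocks must therefore be a multiple of 3: 9 = 3·3 + 0 ⇒ divisible ✓.
Consider block {3,4,8}. The only other block(s) in the collection disjoint from it are {1,2,5} — just 1 block(s). Any parallel class containing {3,4,8} would need 2 other blocks each disjoint from it, so no parallel class of size 3 can contain {3,4,8}.
Since every block must belong to some parallel class in a resolution, the collection cannot be partitioned into parallel classes.
Resolvable? NO.

NO


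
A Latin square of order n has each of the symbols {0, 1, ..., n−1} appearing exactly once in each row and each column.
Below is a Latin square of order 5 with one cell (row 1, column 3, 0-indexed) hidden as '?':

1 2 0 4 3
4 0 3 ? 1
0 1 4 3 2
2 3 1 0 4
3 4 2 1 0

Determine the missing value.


Row 1 contains symbols [0, 1, 3, 4] — missing [2].
Column 3 contains symbols [0, 1, 3, 4] — missing [2].
The missing symbol must appear in both missing sets; intersection = [2].
Therefore the hidden value is 2.

Missing value = 2.


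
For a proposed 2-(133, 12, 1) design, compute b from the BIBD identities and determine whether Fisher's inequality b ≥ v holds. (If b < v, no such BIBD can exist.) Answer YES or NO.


r = λ(v − 1)/(k − 1) = 1·132/11 = 12.
b = vr/k = 133·12/12 = 133.
Fisher's inequality: b ≥ v ⇔ 133 ≥ 133? YES.

YES


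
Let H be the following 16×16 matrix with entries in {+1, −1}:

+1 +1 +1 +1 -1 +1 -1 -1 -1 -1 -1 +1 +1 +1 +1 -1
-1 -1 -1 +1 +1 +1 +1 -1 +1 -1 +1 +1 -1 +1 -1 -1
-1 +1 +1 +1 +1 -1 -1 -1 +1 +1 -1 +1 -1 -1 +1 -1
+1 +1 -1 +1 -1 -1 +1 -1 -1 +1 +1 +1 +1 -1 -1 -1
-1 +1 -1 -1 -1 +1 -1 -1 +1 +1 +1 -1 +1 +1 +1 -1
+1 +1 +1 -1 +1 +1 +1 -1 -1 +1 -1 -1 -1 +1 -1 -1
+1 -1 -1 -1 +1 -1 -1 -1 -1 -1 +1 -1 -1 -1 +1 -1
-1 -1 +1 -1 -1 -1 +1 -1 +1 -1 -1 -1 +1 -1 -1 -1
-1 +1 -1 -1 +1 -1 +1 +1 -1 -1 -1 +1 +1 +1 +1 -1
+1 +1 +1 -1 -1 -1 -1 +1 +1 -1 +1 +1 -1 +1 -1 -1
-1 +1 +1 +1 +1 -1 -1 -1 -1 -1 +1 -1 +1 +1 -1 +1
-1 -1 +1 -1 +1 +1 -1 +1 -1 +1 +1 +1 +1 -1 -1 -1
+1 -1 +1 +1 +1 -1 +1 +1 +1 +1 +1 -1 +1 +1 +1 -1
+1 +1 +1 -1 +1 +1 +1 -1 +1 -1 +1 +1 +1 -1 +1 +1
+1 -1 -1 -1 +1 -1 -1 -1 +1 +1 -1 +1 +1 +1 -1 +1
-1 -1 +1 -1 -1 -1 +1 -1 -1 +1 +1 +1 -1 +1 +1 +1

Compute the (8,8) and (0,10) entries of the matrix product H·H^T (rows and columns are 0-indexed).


Row 0 of H: [1, 1, 1, 1, -1, 1, -1, -1, -1, -1, -1, 1, 1, 1, 1, -1].
Row 8 of H: [-1, 1, -1, -1, 1, -1, 1, 1, -1, -1, -1, 1, 1, 1, 1, -1].
Row 10 of H: [-1, 1, 1, 1, 1, -1, -1, -1, -1, -1, 1, -1, 1, 1, -1, 1].
(H·H^T)[8][8] = Σ_j H[8][j]·H[8][j] = (-1)² + (1)² + (-1)² + (-1)² + (1)² + (-1)² + (1)² + (1)² + (-1)² + (-1)² + (-1)² + (1)² + (1)² + (1)² + (1)² + (-1)² = 1 + 1 + 1 + 1 + 1 + 1 + 1 + 1 + 1 + 1 + 1 + 1 + 1 + 1 + 1 + 1 = 16.
(H·H^T)[0][10] = Σ_j H[0][j]·H[10][j] = (1)·(-1) + (1)·(1) + (1)·(1) + (1)·(1) + (-1)·(1) + (1)·(-1) + (-1)·(-1) + (-1)·(-1) + (-1)·(-1) + (-1)·(-1) + (-1)·(1) + (1)·(-1) + (1)·(1) + (1)·(1) + (1)·(-1) + (-1)·(1) = -1 + 1 + 1 + 1 + -1 + -1 + 1 + 1 + 1 + 1 + -1 + -1 + 1 + 1 + -1 + -1 = 2.
Rows 0 and 10 are not orthogonal (dot product = 2 ≠ 0), so H is not a Hadamard matrix.

(8,8) entry = 16; (0,10) entry = 2.


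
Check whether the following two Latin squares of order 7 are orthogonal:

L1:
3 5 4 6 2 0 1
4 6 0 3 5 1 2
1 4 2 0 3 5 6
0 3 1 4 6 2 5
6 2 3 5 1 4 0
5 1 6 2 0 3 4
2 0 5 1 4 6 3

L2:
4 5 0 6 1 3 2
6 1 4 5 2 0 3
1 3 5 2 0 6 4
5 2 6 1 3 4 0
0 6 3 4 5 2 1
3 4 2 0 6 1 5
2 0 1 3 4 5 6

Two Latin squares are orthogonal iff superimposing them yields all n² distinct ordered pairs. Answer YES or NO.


Form the n² = 49 superimposed pairs (L1[i][j], L2[i][j]), row by row (rows and columns indexed from 0):
row 0: (3,4) (5,5) (4,0) (6,6) (2,1) (0,3) (1,2)
row 1: (4,6) (6,1) (0,4) (3,5) (5,2) (1,0) (2,3)
row 2: (1,1) (4,3) (2,5) (0,2) (3,0) (5,6) (6,4)
row 3: (0,5) (3,2) (1,6) (4,1) (6,3) (2,4) (5,0)
row 4: (6,0) (2,6) (3,3) (5,4) (1,5) (4,2) (0,1)
row 5: (5,3) (1,4) (6,2) (2,0) (0,6) (3,1) (4,5)
row 6: (2,2) (0,0) (5,1) (1,3) (4,4) (6,5) (3,6)
Orthogonality requires all 49 pairs distinct.
Check by first coordinate: for each symbol s of L1, list the L2 entries in the n cells where L1 = s; they must all differ.
  L1 = 0: L2 entries (in reading order) 3, 4, 2, 5, 1, 6, 0 — all 7 distinct ✓
  L1 = 1: L2 entries (in reading order) 2, 0, 1, 6, 5, 4, 3 — all 7 distinct ✓
  L1 = 2: L2 entries (in reading order) 1, 3, 5, 4, 6, 0, 2 — all 7 distinct ✓
  L1 = 3: L2 entries (in reading order) 4, 5, 0, 2, 3, 1, 6 — all 7 distinct ✓
  L1 = 4: L2 entries (in reading order) 0, 6, 3, 1, 2, 5, 4 — all 7 distinct ✓
  L1 = 5: L2 entries (in reading order) 5, 2, 6, 0, 4, 3, 1 — all 7 distinct ✓
  L1 = 6: L2 entries (in reading order) 6, 1, 4, 3, 0, 2, 5 — all 7 distinct ✓
Every symbol of L1 meets every symbol of L2 exactly once, so all 49 pairs are distinct (49 of 49).
Conclusion: YES.

YES


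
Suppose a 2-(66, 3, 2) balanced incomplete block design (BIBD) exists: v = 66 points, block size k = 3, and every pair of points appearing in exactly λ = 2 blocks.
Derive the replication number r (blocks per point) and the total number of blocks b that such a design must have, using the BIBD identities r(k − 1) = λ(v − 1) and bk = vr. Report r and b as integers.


Any 2-(v, k, λ) BIBD satisfies two necessary conditions:
  (i)  Each point sits in r blocks, and counting incidences through any fixed point gives r(k − 1) = λ(v − 1), so r = λ(v − 1)/(k − 1).
  (ii) Total incidences bk = vr, so b = vr/k.
Step 1: r = λ(v − 1)/(k − 1) = 2·(66 − 1)/(3 − 1) = 2·65/2 = 130/2 = 65.
Step 2: b = vr/k = 66·65/3 = 4290/3 = 1430.
Check integrality: r = 65 ∈ Z ✓, b = 1430 ∈ Z ✓.
(These identities are necessary conditions: they determine r and b for any design with these parameters, but do not by themselves prove that one exists.)

r = 65, b = 1430.


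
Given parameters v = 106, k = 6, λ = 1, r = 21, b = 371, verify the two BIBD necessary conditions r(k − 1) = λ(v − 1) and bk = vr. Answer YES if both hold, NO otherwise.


Condition (i): r(k − 1) = 21·5 = 105; λ(v − 1) = 1·105 = 105. Match? YES.
Condition (ii): bk = 371·6 = 2226; vr = 106·21 = 2226. Match? YES.
Both conditions hold? YES.

YES


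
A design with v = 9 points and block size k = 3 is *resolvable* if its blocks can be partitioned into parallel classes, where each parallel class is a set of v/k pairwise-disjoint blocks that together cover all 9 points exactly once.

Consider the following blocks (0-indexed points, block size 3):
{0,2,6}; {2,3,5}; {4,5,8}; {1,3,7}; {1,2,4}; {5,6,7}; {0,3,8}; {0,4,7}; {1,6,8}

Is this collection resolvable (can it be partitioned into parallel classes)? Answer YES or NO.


v = 9, block size k = 3, number of blocks = 9.
For resolvability, blocks must partition into parallel classes of size v/k = 3.
Total blocks must therefore be a multiple of 3: 9 = 3·3 + 0 ⇒ divisible ✓.
Greedy packing gives 3 candidate class(es). Each should be a full parallel class (size 3, covers all 9 points).
  Class 1 (3 blocks): {0,2,6}; {4,5,8}; {1,3,7}. Points covered: [0, 1, 2, 3, 4, 5, 6, 7, 8].
  Class 2 (3 blocks): {2,3,5}; {0,4,7}; {1,6,8}. Points covered: [0, 1, 2, 3, 4, 5, 6, 7, 8].
  Class 3 (3 blocks): {1,2,4}; {5,6,7}; {0,3,8}. Points covered: [0, 1, 2, 3, 4, 5, 6, 7, 8].
All classes full (size 3)? YES. All classes cover every point? YES.
Resolvable? YES.

YES


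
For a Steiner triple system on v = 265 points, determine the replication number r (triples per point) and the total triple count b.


An STS(v) is a 2-(v, 3, 1) BIBD: block size k = 3, λ = 1.
Replication: r(k − 1) = λ(v − 1) ⇒ r·2 = 265 − 1 = 264 ⇒ r = 132.
Block count: bk = vr ⇒ b·3 = 265·132 = 34980 ⇒ b = 11660.
(Check via b = v(v − 1)/6 = 265·264/6 = 69960/6 = 11660.)

r = 132, b = 11660.


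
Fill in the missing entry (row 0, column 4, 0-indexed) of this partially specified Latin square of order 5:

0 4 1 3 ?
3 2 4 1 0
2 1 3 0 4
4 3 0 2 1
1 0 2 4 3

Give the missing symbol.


Row 0 contains symbols [0, 1, 3, 4] — missing [2].
Column 4 contains symbols [0, 1, 3, 4] — missing [2].
The missing symbol must appear in both missing sets; intersection = [2].
Therefore the hidden value is 2.

Missing value = 2.


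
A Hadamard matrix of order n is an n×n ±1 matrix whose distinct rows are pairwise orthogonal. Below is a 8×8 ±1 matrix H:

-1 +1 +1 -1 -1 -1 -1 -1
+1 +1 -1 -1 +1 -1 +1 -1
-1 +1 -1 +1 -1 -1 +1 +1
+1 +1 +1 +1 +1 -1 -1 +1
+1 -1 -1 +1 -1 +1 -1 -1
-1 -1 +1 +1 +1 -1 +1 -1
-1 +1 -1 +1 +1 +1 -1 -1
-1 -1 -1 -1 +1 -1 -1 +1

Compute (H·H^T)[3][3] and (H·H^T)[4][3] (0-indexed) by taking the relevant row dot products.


Row 3 of H: [1, 1, 1, 1, 1, -1, -1, 1].
Row 4 of H: [1, -1, -1, 1, -1, 1, -1, -1].
(H·H^T)[3][3] = Σ_j H[3][j]·H[3][j] = (1)² + (1)² + (1)² + (1)² + (1)² + (-1)² + (-1)² + (1)² = 1 + 1 + 1 + 1 + 1 + 1 + 1 + 1 = 8.
(H·H^T)[4][3] = Σ_j H[4][j]·H[3][j] = (1)·(1) + (-1)·(1) + (-1)·(1) + (1)·(1) + (-1)·(1) + (1)·(-1) + (-1)·(-1) + (-1)·(1) = 1 + -1 + -1 + 1 + -1 + -1 + 1 + -1 = -2.
Rows 4 and 3 are not orthogonal (dot product = -2 ≠ 0), so H is not a Hadamard matrix.

(3,3) entry = 8; (4,3) entry = -2.


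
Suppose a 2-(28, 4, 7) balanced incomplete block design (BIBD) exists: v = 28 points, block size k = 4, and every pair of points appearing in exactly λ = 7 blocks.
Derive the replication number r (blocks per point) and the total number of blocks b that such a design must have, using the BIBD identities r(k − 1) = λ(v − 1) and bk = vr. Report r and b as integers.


Any 2-(v, k, λ) BIBD satisfies two necessary conditions:
  (i)  Each point sits in r blocks, and counting incidences through any fixed point gives r(k − 1) = λ(v − 1), so r = λ(v − 1)/(k − 1).
  (ii) Total incidences bk = vr, so b = vr/k.
Step 1: r = λ(v − 1)/(k − 1) = 7·(28 − 1)/(4 − 1) = 7·27/3 = 189/3 = 63.
Step 2: b = vr/k = 28·63/4 = 1764/4 = 441.
Check integrality: r = 63 ∈ Z ✓, b = 441 ∈ Z ✓.
(These identities are necessary conditions: they determine r and b for any design with these parameters, but do not by themselves prove that one exists.)

r = 63, b = 441.


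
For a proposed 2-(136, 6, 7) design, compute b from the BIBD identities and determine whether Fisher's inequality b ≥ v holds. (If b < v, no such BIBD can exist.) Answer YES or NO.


b = λv(v − 1)/(k(k − 1)) = 7·136·135/(6·5) = 128520/30 = 4284.
Compare with v = 136: b ≥ v, so Fisher's inequality holds.

YES


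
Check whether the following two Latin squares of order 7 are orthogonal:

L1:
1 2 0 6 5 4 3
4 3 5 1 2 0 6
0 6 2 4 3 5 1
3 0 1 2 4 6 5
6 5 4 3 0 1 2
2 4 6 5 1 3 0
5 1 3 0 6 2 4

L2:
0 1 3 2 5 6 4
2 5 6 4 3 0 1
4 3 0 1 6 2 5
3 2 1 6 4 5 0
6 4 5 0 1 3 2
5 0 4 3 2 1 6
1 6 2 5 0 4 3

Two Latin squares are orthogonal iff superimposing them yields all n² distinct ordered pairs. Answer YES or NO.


Form the n² = 49 superimposed pairs (L1[i][j], L2[i][j]), row by row (rows and columns indexed from 0):
row 0: (1,0) (2,1) (0,3) (6,2) (5,5) (4,6) (3,4)
row 1: (4,2) (3,5) (5,6) (1,4) (2,3) (0,0) (6,1)
row 2: (0,4) (6,3) (2,0) (4,1) (3,6) (5,2) (1,5)
row 3: (3,3) (0,2) (1,1) (2,6) (4,4) (6,5) (5,0)
row 4: (6,6) (5,4) (4,5) (3,0) (0,1) (1,3) (2,2)
row 5: (2,5) (4,0) (6,4) (5,3) (1,2) (3,1) (0,6)
row 6: (5,1) (1,6) (3,2) (0,5) (6,0) (2,4) (4,3)
Orthogonality requires all 49 pairs distinct.
Check by first coordinate: for each symbol s of L1, list the L2 entries in the n cells where L1 = s; they must all differ.
  L1 = 0: L2 entries (in reading order) 3, 0, 4, 2, 1, 6, 5 — all 7 distinct ✓
  L1 = 1: L2 entries (in reading order) 0, 4, 5, 1, 3, 2, 6 — all 7 distinct ✓
  L1 = 2: L2 entries (in reading order) 1, 3, 0, 6, 2, 5, 4 — all 7 distinct ✓
  L1 = 3: L2 entries (in reading order) 4, 5, 6, 3, 0, 1, 2 — all 7 distinct ✓
  L1 = 4: L2 entries (in reading order) 6, 2, 1, 4, 5, 0, 3 — all 7 distinct ✓
  L1 = 5: L2 entries (in reading order) 5, 6, 2, 0, 4, 3, 1 — all 7 distinct ✓
  L1 = 6: L2 entries (in reading order) 2, 1, 3, 5, 6, 4, 0 — all 7 distinct ✓
Every symbol of L1 meets every symbol of L2 exactly once, so all 49 pairs are distinct (49 of 49).
Conclusion: YES.

YES


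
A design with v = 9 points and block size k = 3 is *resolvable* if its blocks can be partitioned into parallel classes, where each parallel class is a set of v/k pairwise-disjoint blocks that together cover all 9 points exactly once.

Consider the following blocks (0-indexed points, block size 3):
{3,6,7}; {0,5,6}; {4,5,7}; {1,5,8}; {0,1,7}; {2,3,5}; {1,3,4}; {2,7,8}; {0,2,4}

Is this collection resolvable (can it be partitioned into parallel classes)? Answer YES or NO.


v = 9, block size k = 3, number of blocks = 9.
For resolvability, blocks must partition into parallel classes of size v/k = 3.
Total blocks must therefore be a multiple of 3: 9 = 3·3 + 0 ⇒ divisible ✓.
Consider block {4,5,7}. It intersects every other block in the collection, so no parallel class of size 3 can contain it.
Since every block must belong to some parallel class in a resolution, the collection cannot be partitioned into parallel classes.
Resolvable? NO.

NO


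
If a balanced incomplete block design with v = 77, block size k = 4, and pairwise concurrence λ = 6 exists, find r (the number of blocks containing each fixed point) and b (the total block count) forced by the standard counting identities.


Any 2-(v, k, λ) BIBD satisfies two necessary conditions:
  (i)  Each point sits in r blocks, and counting incidences through any fixed point gives r(k − 1) = λ(v − 1), so r = λ(v − 1)/(k − 1).
  (ii) Total incidences bk = vr, so b = vr/k.
Step 1: r = λ(v − 1)/(k − 1) = 6·(77 − 1)/(4 − 1) = 6·76/3 = 456/3 = 152.
Step 2: b = vr/k = 77·152/4 = 11704/4 = 2926.
Check integrality: r = 152 ∈ Z ✓, b = 2926 ∈ Z ✓.
(These identities are necessary conditions: they determine r and b for any design with these parameters, but do not by themselves prove that one exists.)

r = 152, b = 2926.


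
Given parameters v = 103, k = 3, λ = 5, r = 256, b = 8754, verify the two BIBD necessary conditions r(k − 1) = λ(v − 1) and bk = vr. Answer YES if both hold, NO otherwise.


Condition (i): r(k − 1) = 256·2 = 512; λ(v − 1) = 5·102 = 510. Match? NO.
Condition (ii): bk = 8754·3 = 26262; vr = 103·256 = 26368. Match? NO.
Both conditions hold? NO.

NO


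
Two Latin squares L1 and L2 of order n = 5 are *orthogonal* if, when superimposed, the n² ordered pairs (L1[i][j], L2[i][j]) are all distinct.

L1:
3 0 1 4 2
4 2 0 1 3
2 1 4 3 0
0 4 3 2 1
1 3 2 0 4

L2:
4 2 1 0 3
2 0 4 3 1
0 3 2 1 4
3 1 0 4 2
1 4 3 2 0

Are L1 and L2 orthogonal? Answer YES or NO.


Form the n² = 25 superimposed pairs (L1[i][j], L2[i][j]), row by row (rows and columns indexed from 0):
row 0: (3,4) (0,2) (1,1) (4,0) (2,3)
row 1: (4,2) (2,0) (0,4) (1,3) (3,1)
row 2: (2,0) (1,3) (4,2) (3,1) (0,4)
row 3: (0,3) (4,1) (3,0) (2,4) (1,2)
row 4: (1,1) (3,4) (2,3) (0,2) (4,0)
Orthogonality requires all 25 pairs distinct.
But the pair (2,0) repeats: cell (1,1) has L1 = 2, L2 = 0, and cell (2,0) has L1 = 2, L2 = 0.
A repeated pair means some other pair never occurs (only 15 distinct pairs out of 25), so the squares are not orthogonal.
Conclusion: NO.

NO


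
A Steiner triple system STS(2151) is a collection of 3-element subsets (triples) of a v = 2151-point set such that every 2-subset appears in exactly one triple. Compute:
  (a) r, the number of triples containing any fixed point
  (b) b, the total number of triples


An STS(v) is a 2-(v, 3, 1) BIBD: block size k = 3, λ = 1.
Replication: r(k − 1) = λ(v − 1) ⇒ r·2 = 2151 − 1 = 2150 ⇒ r = 1075.
Block count: bk = vr ⇒ b·3 = 2151·1075 = 2312325 ⇒ b = 770775.

r = 1075, b = 770775.


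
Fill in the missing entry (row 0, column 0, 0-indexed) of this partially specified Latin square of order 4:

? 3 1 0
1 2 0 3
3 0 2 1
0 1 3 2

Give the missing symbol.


Row 0 contains symbols [0, 1, 3] — missing [2].
Column 0 contains symbols [0, 1, 3] — missing [2].
The missing symbol must appear in both missing sets; intersection = [2].
Therefore the hidden value is 2.

Missing value = 2.


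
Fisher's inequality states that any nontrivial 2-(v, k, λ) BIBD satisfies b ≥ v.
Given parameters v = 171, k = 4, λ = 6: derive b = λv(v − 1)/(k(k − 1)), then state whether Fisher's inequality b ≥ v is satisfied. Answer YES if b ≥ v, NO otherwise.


r = λ(v − 1)/(k − 1) = 6·170/3 = 340.
b = vr/k = 171·340/4 = 14535.
Fisher's inequality: b ≥ v ⇔ 14535 ≥ 171? YES.

YES


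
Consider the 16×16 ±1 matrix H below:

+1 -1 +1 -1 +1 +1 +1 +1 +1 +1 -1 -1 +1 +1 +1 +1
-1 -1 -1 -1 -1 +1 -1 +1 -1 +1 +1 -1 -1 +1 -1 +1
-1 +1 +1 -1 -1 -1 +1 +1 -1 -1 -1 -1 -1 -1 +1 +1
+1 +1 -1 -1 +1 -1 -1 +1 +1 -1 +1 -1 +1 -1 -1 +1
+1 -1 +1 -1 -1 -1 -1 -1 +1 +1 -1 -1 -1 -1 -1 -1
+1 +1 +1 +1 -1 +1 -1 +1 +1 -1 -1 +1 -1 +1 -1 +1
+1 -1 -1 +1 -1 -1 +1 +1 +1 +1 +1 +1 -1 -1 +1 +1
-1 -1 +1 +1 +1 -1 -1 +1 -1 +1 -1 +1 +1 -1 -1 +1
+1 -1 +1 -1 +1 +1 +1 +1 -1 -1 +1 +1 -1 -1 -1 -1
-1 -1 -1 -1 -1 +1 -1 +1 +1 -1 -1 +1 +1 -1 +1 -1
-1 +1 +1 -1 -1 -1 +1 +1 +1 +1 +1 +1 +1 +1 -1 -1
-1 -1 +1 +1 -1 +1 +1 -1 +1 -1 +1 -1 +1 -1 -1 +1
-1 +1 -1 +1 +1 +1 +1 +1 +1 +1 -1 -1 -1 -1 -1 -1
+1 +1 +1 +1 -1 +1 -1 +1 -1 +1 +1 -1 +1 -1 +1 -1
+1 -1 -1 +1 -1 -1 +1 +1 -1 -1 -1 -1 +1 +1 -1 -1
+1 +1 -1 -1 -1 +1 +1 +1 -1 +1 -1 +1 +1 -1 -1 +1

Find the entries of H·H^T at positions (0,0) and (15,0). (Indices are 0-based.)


Row 0 of H: [1, -1, 1, -1, 1, 1, 1, 1, 1, 1, -1, -1, 1, 1, 1, 1].
Row 15 of H: [1, 1, -1, -1, -1, 1, 1, 1, -1, 1, -1, 1, 1, -1, -1, 1].
(H·H^T)[0][0] = Σ_j H[0][j]·H[0][j] = (1)² + (-1)² + (1)² + (-1)² + (1)² + (1)² + (1)² + (1)² + (1)² + (1)² + (-1)² + (-1)² + (1)² + (1)² + (1)² + (1)² = 1 + 1 + 1 + 1 + 1 + 1 + 1 + 1 + 1 + 1 + 1 + 1 + 1 + 1 + 1 + 1 = 16.
(H·H^T)[15][0] = Σ_j H[15][j]·H[0][j] = (1)·(1) + (1)·(-1) + (-1)·(1) + (-1)·(-1) + (-1)·(1) + (1)·(1) + (1)·(1) + (1)·(1) + (-1)·(1) + (1)·(1) + (-1)·(-1) + (1)·(-1) + (1)·(1) + (-1)·(1) + (-1)·(1) + (1)·(1) = 1 + -1 + -1 + 1 + -1 + 1 + 1 + 1 + -1 + 1 + 1 + -1 + 1 + -1 + -1 + 1 = 2.
Rows 15 and 0 are not orthogonal (dot product = 2 ≠ 0), so H is not a Hadamard matrix.

(0,0) entry = 16; (15,0) entry = 2.


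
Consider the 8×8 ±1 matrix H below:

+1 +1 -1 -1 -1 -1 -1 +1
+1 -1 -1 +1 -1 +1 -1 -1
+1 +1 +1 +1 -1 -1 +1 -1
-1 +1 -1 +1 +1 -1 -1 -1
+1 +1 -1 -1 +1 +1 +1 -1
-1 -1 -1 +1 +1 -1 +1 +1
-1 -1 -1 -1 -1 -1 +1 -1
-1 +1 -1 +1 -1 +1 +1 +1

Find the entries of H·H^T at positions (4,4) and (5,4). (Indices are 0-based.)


Row 4 of H: [1, 1, -1, -1, 1, 1, 1, -1].
Row 5 of H: [-1, -1, -1, 1, 1, -1, 1, 1].
(H·H^T)[4][4] = Σ_j H[4][j]·H[4][j] = (1)² + (1)² + (-1)² + (-1)² + (1)² + (1)² + (1)² + (-1)² = 1 + 1 + 1 + 1 + 1 + 1 + 1 + 1 = 8.
(H·H^T)[5][4] = Σ_j H[5][j]·H[4][j] = (-1)·(1) + (-1)·(1) + (-1)·(-1) + (1)·(-1) + (1)·(1) + (-1)·(1) + (1)·(1) + (1)·(-1) = -1 + -1 + 1 + -1 + 1 + -1 + 1 + -1 = -2.
Rows 5 and 4 are not orthogonal (dot product = -2 ≠ 0), so H is not a Hadamard matrix.

(4,4) entry = 8; (5,4) entry = -2.


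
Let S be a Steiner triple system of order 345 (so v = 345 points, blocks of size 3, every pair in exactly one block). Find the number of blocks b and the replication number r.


An STS(v) is a 2-(v, 3, 1) BIBD: block size k = 3, λ = 1.
Replication: r(k − 1) = λ(v − 1) ⇒ r·2 = 345 − 1 = 344 ⇒ r = 172.
Block count: bk = vr ⇒ b·3 = 345·172 = 59340 ⇒ b = 19780.
(Check via b = v(v − 1)/6 = 345·344/6 = 118680/6 = 19780.)

r = 172, b = 19780.


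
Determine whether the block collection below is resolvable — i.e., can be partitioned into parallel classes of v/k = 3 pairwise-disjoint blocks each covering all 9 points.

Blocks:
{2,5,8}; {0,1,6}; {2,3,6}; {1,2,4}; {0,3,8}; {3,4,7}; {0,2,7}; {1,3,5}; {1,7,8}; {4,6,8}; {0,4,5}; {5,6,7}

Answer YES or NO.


v = 9, block size k = 3, number of blocks = 12.
For resolvability, blocks must partition into parallel classes of size v/k = 3.
Total blocks must therefore be a multiple of 3: 12 = 3·4 + 0 ⇒ divisible ✓.
Greedy packing gives 4 candidate class(es). Each should be a full parallel class (size 3, covers all 9 points).
  Class 1 (3 blocks): {2,5,8}; {0,1,6}; {3,4,7}. Points covered: [0, 1, 2, 3, 4, 5, 6, 7, 8].
  Class 2 (3 blocks): {2,3,6}; {1,7,8}; {0,4,5}. Points covered: [0, 1, 2, 3, 4, 5, 6, 7, 8].
  Class 3 (3 blocks): {1,2,4}; {0,3,8}; {5,6,7}. Points covered: [0, 1, 2, 3, 4, 5, 6, 7, 8].
  Class 4 (3 blocks): {0,2,7}; {1,3,5}; {4,6,8}. Points covered: [0, 1, 2, 3, 4, 5, 6, 7, 8].
All classes full (size 3)? YES. All classes cover every point? YES.
Resolvable? YES.

YES


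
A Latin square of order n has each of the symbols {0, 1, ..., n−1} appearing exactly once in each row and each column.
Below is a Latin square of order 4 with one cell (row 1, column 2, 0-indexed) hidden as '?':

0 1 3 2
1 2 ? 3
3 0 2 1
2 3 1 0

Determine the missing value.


Row 1 contains symbols [1, 2, 3] — missing [0].
Column 2 contains symbols [1, 2, 3] — missing [0].
The missing symbol must appear in both missing sets; intersection = [0].
Therefore the hidden value is 0.

Missing value = 0.


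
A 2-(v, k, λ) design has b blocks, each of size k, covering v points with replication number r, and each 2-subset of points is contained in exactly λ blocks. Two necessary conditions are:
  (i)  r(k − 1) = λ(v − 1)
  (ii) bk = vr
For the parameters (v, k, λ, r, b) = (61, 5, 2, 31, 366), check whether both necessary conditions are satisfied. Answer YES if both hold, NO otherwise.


Condition (i): r(k − 1) = 31·4 = 124; λ(v − 1) = 2·60 = 120. Match? NO.
Condition (ii): bk = 366·5 = 1830; vr = 61·31 = 1891. Match? NO.
Both conditions hold? NO.

NO


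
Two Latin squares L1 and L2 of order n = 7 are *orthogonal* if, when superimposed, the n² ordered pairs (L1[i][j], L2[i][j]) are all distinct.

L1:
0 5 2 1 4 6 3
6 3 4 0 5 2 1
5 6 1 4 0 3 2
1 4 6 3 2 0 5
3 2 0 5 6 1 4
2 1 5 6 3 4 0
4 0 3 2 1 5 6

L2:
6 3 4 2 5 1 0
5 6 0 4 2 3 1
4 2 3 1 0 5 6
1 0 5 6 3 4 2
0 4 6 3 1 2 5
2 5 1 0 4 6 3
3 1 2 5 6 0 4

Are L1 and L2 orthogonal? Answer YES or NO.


Form the n² = 49 superimposed pairs (L1[i][j], L2[i][j]), row by row (rows and columns indexed from 0):
row 0: (0,6) (5,3) (2,4) (1,2) (4,5) (6,1) (3,0)
row 1: (6,5) (3,6) (4,0) (0,4) (5,2) (2,3) (1,1)
row 2: (5,4) (6,2) (1,3) (4,1) (0,0) (3,5) (2,6)
row 3: (1,1) (4,0) (6,5) (3,6) (2,3) (0,4) (5,2)
row 4: (3,0) (2,4) (0,6) (5,3) (6,1) (1,2) (4,5)
row 5: (2,2) (1,5) (5,1) (6,0) (3,4) (4,6) (0,3)
row 6: (4,3) (0,1) (3,2) (2,5) (1,6) (5,0) (6,4)
Orthogonality requires all 49 pairs distinct.
But the pair (1,1) repeats: cell (1,6) has L1 = 1, L2 = 1, and cell (3,0) has L1 = 1, L2 = 1.
A repeated pair means some other pair never occurs (only 35 distinct pairs out of 49), so the squares are not orthogonal.
Conclusion: NO.

NO


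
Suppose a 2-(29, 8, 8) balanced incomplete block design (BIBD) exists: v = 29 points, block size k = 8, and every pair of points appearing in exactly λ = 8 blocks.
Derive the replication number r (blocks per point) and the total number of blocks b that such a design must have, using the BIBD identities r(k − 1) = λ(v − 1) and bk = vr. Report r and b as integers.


Any 2-(v, k, λ) BIBD satisfies two necessary conditions:
  (i)  Each point sits in r blocks, and counting incidences through any fixed point gives r(k − 1) = λ(v − 1), so r = λ(v − 1)/(k − 1).
  (ii) Total incidences bk = vr, so b = vr/k.
Step 1: r = λ(v − 1)/(k − 1) = 8·(29 − 1)/(8 − 1) = 8·28/7 = 224/7 = 32.
Step 2: b = vr/k = 29·32/8 = 928/8 = 116.
Check integrality: r = 32 ∈ Z ✓, b = 116 ∈ Z ✓.
(These identities are necessary conditions: they determine r and b for any design with these parameters, but do not by themselves prove that one exists.)

r = 32, b = 116.


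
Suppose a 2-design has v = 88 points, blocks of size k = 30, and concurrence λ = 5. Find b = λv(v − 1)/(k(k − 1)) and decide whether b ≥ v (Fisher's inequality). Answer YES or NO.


r = λ(v − 1)/(k − 1) = 5·87/29 = 15.
b = vr/k = 88·15/30 = 44.
Fisher's inequality: b ≥ v ⇔ 44 ≥ 88? NO.

NO


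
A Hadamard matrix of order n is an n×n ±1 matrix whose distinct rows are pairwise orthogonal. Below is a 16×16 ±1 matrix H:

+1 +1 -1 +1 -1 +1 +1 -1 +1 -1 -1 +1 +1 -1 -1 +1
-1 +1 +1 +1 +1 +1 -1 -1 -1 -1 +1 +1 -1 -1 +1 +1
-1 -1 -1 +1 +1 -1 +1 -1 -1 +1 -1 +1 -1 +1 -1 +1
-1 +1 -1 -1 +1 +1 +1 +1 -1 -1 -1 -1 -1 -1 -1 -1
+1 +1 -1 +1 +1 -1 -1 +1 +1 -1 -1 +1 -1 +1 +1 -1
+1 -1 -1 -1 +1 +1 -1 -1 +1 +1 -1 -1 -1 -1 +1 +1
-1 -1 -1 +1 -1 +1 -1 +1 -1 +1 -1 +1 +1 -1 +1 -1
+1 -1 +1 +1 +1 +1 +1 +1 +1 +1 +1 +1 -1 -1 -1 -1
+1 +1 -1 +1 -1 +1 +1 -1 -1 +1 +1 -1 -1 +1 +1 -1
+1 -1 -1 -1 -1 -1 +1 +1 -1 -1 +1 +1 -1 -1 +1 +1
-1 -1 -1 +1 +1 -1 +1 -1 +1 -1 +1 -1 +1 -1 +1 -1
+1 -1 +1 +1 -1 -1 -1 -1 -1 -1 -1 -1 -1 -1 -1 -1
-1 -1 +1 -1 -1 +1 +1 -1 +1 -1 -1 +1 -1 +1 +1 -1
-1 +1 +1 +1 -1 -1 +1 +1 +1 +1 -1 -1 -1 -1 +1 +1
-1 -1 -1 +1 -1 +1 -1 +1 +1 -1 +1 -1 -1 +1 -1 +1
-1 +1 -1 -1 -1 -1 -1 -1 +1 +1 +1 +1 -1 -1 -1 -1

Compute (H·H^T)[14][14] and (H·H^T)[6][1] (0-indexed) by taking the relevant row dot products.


Row 1 of H: [-1, 1, 1, 1, 1, 1, -1, -1, -1, -1, 1, 1, -1, -1, 1, 1].
Row 6 of H: [-1, -1, -1, 1, -1, 1, -1, 1, -1, 1, -1, 1, 1, -1, 1, -1].
Row 14 of H: [-1, -1, -1, 1, -1, 1, -1, 1, 1, -1, 1, -1, -1, 1, -1, 1].
(H·H^T)[14][14] = Σ_j H[14][j]·H[14][j] = (-1)² + (-1)² + (-1)² + (1)² + (-1)² + (1)² + (-1)² + (1)² + (1)² + (-1)² + (1)² + (-1)² + (-1)² + (1)² + (-1)² + (1)² = 1 + 1 + 1 + 1 + 1 + 1 + 1 + 1 + 1 + 1 + 1 + 1 + 1 + 1 + 1 + 1 = 16.
(H·H^T)[6][1] = Σ_j H[6][j]·H[1][j] = (-1)·(-1) + (-1)·(1) + (-1)·(1) + (1)·(1) + (-1)·(1) + (1)·(1) + (-1)·(-1) + (1)·(-1) + (-1)·(-1) + (1)·(-1) + (-1)·(1) + (1)·(1) + (1)·(-1) + (-1)·(-1) + (1)·(1) + (-1)·(1) = 1 + -1 + -1 + 1 + -1 + 1 + 1 + -1 + 1 + -1 + -1 + 1 + -1 + 1 + 1 + -1 = 0.
So rows 6 and 1 are orthogonal; the diagonal entry equals n = 16.

(14,14) entry = 16; (6,1) entry = 0.


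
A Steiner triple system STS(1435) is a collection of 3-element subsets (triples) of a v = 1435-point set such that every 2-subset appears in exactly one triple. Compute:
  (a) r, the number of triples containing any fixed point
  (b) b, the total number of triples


An STS(v) is a 2-(v, 3, 1) BIBD: block size k = 3, λ = 1.
Replication: r(k − 1) = λ(v − 1) ⇒ r·2 = 1435 − 1 = 1434 ⇒ r = 717.
Block count: bk = vr ⇒ b·3 = 1435·717 = 1028895 ⇒ b = 342965.
(Check via b = v(v − 1)/6 = 1435·1434/6 = 2057790/6 = 342965.)

r = 717, b = 342965.


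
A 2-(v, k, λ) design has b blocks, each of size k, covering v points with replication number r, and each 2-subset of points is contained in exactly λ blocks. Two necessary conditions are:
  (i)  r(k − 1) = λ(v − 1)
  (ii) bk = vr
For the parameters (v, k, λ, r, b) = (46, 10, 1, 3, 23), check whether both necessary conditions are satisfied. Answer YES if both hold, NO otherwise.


Condition (i): r(k − 1) = 3·9 = 27; λ(v − 1) = 1·45 = 45. Match? NO.
Condition (ii): bk = 23·10 = 230; vr = 46·3 = 138. Match? NO.
Both conditions hold? NO.

NO


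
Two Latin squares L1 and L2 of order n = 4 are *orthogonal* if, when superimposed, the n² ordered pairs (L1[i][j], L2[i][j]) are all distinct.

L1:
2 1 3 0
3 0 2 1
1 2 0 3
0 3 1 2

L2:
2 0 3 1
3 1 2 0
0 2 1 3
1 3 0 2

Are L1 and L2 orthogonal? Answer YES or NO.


Form the n² = 16 superimposed pairs (L1[i][j], L2[i][j]), row by row (rows and columns indexed from 0):
row 0: (2,2) (1,0) (3,3) (0,1)
row 1: (3,3) (0,1) (2,2) (1,0)
row 2: (1,0) (2,2) (0,1) (3,3)
row 3: (0,1) (3,3) (1,0) (2,2)
Orthogonality requires all 16 pairs distinct.
But the pair (3,3) repeats: cell (0,2) has L1 = 3, L2 = 3, and cell (1,0) has L1 = 3, L2 = 3.
A repeated pair means some other pair never occurs (only 4 distinct pairs out of 16), so the squares are not orthogonal.
Conclusion: NO.

NO


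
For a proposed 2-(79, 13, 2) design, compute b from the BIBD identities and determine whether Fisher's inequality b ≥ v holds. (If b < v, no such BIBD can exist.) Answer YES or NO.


r = λ(v − 1)/(k − 1) = 2·78/12 = 13.
b = vr/k = 79·13/13 = 79.
Fisher's inequality: b ≥ v ⇔ 79 ≥ 79? YES.

YES


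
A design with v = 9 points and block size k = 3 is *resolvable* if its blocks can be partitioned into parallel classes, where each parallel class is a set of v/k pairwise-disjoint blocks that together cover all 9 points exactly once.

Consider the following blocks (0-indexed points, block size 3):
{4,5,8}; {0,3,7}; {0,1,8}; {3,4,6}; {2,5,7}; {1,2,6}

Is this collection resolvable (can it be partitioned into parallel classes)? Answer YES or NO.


v = 9, block size k = 3, number of blocks = 6.
For resolvability, blocks must partition into parallel classes of size v/k = 3.
Total blocks must therefore be a multiple of 3: 6 = 3·2 + 0 ⇒ divisible ✓.
Greedy packing gives 2 candidate class(es). Each should be a full parallel class (size 3, covers all 9 points).
  Class 1 (3 blocks): {4,5,8}; {0,3,7}; {1,2,6}. Points covered: [0, 1, 2, 3, 4, 5, 6, 7, 8].
  Class 2 (3 blocks): {0,1,8}; {3,4,6}; {2,5,7}. Points covered: [0, 1, 2, 3, 4, 5, 6, 7, 8].
All classes full (size 3)? YES. All classes cover every point? YES.
Resolvable? YES.

YES


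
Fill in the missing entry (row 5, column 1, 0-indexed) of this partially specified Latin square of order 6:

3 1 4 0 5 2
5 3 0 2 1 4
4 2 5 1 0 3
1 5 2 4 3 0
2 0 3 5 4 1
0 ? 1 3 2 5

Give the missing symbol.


Row 5 contains symbols [0, 1, 2, 3, 5] — missing [4].
Column 1 contains symbols [0, 1, 2, 3, 5] — missing [4].
The missing symbol must appear in both missing sets; intersection = [4].
Therefore the hidden value is 4.

Missing value = 4.


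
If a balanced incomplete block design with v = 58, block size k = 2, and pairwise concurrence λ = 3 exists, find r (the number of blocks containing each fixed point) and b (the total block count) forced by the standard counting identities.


Any 2-(v, k, λ) BIBD satisfies two necessary conditions:
  (i)  Each point sits in r blocks, and counting incidences through any fixed point gives r(k − 1) = λ(v − 1), so r = λ(v − 1)/(k − 1).
  (ii) Total incidences bk = vr, so b = vr/k.
Step 1: r = λ(v − 1)/(k − 1) = 3·(58 − 1)/(2 − 1) = 3·57/1 = 171/1 = 171.
Step 2: b = vr/k = 58·171/2 = 9918/2 = 4959.
Check integrality: r = 171 ∈ Z ✓, b = 4959 ∈ Z ✓.
(These identities are necessary conditions: they determine r and b for any design with these parameters, but do not by themselves prove that one exists.)

r = 171, b = 4959.


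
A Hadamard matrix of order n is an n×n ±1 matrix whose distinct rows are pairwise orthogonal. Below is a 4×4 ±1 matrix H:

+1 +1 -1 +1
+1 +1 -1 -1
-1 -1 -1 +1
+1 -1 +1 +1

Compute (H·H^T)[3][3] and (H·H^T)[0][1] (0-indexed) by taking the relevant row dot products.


Row 0 of H: [1, 1, -1, 1].
Row 1 of H: [1, 1, -1, -1].
Row 3 of H: [1, -1, 1, 1].
(H·H^T)[3][3] = Σ_j H[3][j]·H[3][j] = (1)² + (-1)² + (1)² + (1)² = 1 + 1 + 1 + 1 = 4.
(H·H^T)[0][1] = Σ_j H[0][j]·H[1][j] = (1)·(1) + (1)·(1) + (-1)·(-1) + (1)·(-1) = 1 + 1 + 1 + -1 = 2.
Rows 0 and 1 are not orthogonal (dot product = 2 ≠ 0), so H is not a Hadamard matrix.

(3,3) entry = 4; (0,1) entry = 2.


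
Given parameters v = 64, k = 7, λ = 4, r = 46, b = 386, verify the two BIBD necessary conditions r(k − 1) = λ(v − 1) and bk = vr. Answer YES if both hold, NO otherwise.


Condition (i): r(k − 1) = 46·6 = 276; λ(v − 1) = 4·63 = 252. Match? NO.
Condition (ii): bk = 386·7 = 2702; vr = 64·46 = 2944. Match? NO.
Both conditions hold? NO.

NO


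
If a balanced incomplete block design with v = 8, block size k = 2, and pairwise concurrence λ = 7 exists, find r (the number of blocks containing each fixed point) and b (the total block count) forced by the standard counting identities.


Any 2-(v, k, λ) BIBD satisfies two necessary conditions:
  (i)  Each point sits in r blocks, and counting incidences through any fixed point gives r(k − 1) = λ(v − 1), so r = λ(v − 1)/(k − 1).
  (ii) Total incidences bk = vr, so b = vr/k.
Step 1: r = λ(v − 1)/(k − 1) = 7·(8 − 1)/(2 − 1) = 7·7/1 = 49/1 = 49.
Step 2: b = vr/k = 8·49/2 = 392/2 = 196.
Check integrality: r = 49 ∈ Z ✓, b = 196 ∈ Z ✓.
(These identities are necessary conditions: they determine r and b for any design with these parameters, but do not by themselves prove that one exists.)

r = 49, b = 196.


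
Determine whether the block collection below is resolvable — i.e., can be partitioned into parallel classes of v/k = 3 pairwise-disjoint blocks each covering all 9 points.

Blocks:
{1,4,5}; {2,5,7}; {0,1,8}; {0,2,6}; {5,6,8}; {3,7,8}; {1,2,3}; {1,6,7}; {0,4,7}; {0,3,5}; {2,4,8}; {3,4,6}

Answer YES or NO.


v = 9, block size k = 3, number of blocks = 12.
For resolvability, blocks must partition into parallel classes of size v/k = 3.
Total blocks must therefore be a multiple of 3: 12 = 3·4 + 0 ⇒ divisible ✓.
Greedy packing gives 4 candidate class(es). Each should be a full parallel class (size 3, covers all 9 points).
  Class 1 (3 blocks): {1,4,5}; {0,2,6}; {3,7,8}. Points covered: [0, 1, 2, 3, 4, 5, 6, 7, 8].
  Class 2 (3 blocks): {2,5,7}; {0,1,8}; {3,4,6}. Points covered: [0, 1, 2, 3, 4, 5, 6, 7, 8].
  Class 3 (3 blocks): {5,6,8}; {1,2,3}; {0,4,7}. Points covered: [0, 1, 2, 3, 4, 5, 6, 7, 8].
  Class 4 (3 blocks): {1,6,7}; {0,3,5}; {2,4,8}. Points covered: [0, 1, 2, 3, 4, 5, 6, 7, 8].
All classes full (size 3)? YES. All classes cover every point? YES.
Resolvable? YES.

YES


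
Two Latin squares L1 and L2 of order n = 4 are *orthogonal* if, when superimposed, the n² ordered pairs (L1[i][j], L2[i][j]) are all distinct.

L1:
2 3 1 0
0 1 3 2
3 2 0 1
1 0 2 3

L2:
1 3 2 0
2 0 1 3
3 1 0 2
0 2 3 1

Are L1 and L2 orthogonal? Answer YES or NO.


Form the n² = 16 superimposed pairs (L1[i][j], L2[i][j]), row by row (rows and columns indexed from 0):
row 0: (2,1) (3,3) (1,2) (0,0)
row 1: (0,2) (1,0) (3,1) (2,3)
row 2: (3,3) (2,1) (0,0) (1,2)
row 3: (1,0) (0,2) (2,3) (3,1)
Orthogonality requires all 16 pairs distinct.
But the pair (3,3) repeats: cell (0,1) has L1 = 3, L2 = 3, and cell (2,0) has L1 = 3, L2 = 3.
A repeated pair means some other pair never occurs (only 8 distinct pairs out of 16), so the squares are not orthogonal.
Conclusion: NO.

NO


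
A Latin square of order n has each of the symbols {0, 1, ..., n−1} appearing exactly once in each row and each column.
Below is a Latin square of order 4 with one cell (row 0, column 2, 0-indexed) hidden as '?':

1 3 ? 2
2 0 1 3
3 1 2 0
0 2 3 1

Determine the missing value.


Row 0 contains symbols [1, 2, 3] — missing [0].
Column 2 contains symbols [1, 2, 3] — missing [0].
The missing symbol must appear in both missing sets; intersection = [0].
Therefore the hidden value is 0.

Missing value = 0.


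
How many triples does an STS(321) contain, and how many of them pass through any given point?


An STS(v) is a 2-(v, 3, 1) BIBD: block size k = 3, λ = 1.
Replication: r(k − 1) = λ(v − 1) ⇒ r·2 = 321 − 1 = 320 ⇒ r = 160.
Block count: bk = vr ⇒ b·3 = 321·160 = 51360 ⇒ b = 17120.
(Check via b = v(v − 1)/6 = 321·320/6 = 102720/6 = 17120.)

r = 160, b = 17120.


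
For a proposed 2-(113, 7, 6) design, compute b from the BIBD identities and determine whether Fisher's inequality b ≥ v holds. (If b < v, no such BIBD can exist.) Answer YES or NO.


r = λ(v − 1)/(k − 1) = 6·112/6 = 112.
b = vr/k = 113·112/7 = 1808.
Fisher's inequality: b ≥ v ⇔ 1808 ≥ 113? YES.

YES
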